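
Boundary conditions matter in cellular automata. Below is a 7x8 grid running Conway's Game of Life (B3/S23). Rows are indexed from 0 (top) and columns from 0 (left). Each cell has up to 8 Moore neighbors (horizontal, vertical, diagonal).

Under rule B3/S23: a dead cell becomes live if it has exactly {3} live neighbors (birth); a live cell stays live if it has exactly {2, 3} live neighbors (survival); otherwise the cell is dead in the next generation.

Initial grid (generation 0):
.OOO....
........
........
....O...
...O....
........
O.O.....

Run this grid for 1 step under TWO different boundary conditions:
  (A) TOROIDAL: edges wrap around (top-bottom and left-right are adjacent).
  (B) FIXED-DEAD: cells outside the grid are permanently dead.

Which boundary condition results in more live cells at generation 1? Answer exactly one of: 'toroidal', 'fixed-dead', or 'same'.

Under TOROIDAL boundary, generation 1:
.OOO....
..O.....
........
........
........
........
..OO....
Population = 6

Under FIXED-DEAD boundary, generation 1:
..O.....
..O.....
........
........
........
........
........
Population = 2

Comparison: toroidal=6, fixed-dead=2 -> toroidal

Answer: toroidal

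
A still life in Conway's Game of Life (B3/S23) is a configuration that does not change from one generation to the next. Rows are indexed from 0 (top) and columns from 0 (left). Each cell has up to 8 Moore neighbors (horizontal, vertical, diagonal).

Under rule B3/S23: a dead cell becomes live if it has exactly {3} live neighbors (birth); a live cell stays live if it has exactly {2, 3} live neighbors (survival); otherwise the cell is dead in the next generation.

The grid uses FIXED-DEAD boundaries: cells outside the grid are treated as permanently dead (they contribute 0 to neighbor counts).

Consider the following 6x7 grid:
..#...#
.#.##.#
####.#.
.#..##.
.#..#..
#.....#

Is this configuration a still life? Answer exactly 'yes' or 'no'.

Compute generation 1 and compare to generation 0 (given above):
Generation 1:
..##.#.
#...#.#
#.....#
.....#.
##..#..
.......
Cell (0,3) differs: gen0=0 vs gen1=1 -> NOT a still life.

Answer: no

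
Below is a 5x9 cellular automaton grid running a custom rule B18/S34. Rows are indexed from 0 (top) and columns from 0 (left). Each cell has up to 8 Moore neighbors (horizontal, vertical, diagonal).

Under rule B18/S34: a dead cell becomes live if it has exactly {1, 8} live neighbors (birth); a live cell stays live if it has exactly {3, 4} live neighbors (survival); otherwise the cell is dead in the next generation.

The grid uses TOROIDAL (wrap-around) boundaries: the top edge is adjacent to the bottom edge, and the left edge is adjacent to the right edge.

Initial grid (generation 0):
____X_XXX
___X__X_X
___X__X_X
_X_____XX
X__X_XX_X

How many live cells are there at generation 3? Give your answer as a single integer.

Simulating step by step:
Generation 0 (given above): 18 live cells
Generation 1: 12 live cells
_X__X_X_X
______X_X
_X______X
________X
X____XX__
Generation 2: 14 live cells
__XX__X__
___XX____
__X__XX__
__X_X____
X_XX_X___
Generation 3: 16 live cells
X_X____XX
___XX____
_____X_X_
X_X_X__XX
__X____XX
Population at generation 3: 16

Answer: 16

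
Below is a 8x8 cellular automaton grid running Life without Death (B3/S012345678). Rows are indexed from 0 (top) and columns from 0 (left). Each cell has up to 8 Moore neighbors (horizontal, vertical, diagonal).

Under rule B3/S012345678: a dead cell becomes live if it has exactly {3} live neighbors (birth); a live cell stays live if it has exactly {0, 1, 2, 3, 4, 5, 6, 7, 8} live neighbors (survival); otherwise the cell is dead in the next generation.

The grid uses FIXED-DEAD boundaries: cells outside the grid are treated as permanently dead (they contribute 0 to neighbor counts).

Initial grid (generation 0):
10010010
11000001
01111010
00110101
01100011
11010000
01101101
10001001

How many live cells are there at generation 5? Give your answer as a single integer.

Simulating step by step:
Generation 0 (given above): 30 live cells
Generation 1: 47 live cells
11010010
11001111
11111111
00110101
11101011
11011101
01101111
11011111
Generation 2: 50 live cells
11111011
11001111
11111111
00110101
11101011
11011101
01101111
11011111
Generation 3: 50 live cells
11111011
11001111
11111111
00110101
11101011
11011101
01101111
11011111
Generation 4: 50 live cells
11111011
11001111
11111111
00110101
11101011
11011101
01101111
11011111
Generation 5: 50 live cells
11111011
11001111
11111111
00110101
11101011
11011101
01101111
11011111
Population at generation 5: 50

Answer: 50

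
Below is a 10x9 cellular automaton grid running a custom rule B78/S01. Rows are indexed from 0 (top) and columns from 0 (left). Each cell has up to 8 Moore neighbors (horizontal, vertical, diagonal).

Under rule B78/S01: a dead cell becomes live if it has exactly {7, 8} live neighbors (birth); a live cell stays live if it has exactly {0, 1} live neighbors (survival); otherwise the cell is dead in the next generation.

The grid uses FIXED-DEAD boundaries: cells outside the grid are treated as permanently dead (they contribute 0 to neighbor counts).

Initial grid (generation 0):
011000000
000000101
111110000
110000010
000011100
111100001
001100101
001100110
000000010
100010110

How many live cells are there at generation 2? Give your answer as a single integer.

Answer: 10

Derivation:
Simulating step by step:
Generation 0 (given above): 33 live cells
Generation 1: 10 live cells
011000000
000000101
000010000
000000010
000000000
100000001
000000000
000000000
000000000
100010000
Generation 2: 10 live cells
011000000
000000101
000010000
000000010
000000000
100000001
000000000
000000000
000000000
100010000
Population at generation 2: 10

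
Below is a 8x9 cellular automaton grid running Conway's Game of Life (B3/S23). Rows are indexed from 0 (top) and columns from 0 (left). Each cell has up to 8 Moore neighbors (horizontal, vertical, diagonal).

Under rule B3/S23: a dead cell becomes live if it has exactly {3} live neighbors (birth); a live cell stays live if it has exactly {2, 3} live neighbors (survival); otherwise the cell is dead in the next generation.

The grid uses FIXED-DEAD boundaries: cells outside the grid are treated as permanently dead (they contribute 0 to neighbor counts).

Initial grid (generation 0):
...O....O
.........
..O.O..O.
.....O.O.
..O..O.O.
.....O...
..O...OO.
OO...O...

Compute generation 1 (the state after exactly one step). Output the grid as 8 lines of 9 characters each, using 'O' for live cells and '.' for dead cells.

Answer: .........
...O.....
......O..
...OOO.OO
....OO...
.....O.O.
.O...OO..
.O....O..

Derivation:
Simulating step by step:
Generation 0 (given above): 17 live cells
Generation 1: 16 live cells
(generation 1 grid is the final answer)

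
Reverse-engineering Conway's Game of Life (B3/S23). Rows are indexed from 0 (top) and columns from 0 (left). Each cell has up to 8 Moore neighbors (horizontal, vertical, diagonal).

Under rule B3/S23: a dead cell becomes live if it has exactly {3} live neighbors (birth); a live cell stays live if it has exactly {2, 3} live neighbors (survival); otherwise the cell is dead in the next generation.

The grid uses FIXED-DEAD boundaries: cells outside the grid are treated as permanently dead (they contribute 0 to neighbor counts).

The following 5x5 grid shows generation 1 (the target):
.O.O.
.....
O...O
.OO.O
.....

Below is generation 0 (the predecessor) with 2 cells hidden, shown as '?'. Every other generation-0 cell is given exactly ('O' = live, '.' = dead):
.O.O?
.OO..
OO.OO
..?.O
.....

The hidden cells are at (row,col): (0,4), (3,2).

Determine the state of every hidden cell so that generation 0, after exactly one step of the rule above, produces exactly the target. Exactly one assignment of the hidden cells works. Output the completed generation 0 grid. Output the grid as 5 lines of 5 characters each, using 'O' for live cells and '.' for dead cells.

Answer: .O.OO
.OO..
OO.OO
..O.O
.....

Derivation:
Hidden generation-0 cells (in order): (0,4), (3,2).
A hidden cell only influences target cells in its own 3x3 neighborhood. Try each of the 2^2 = 4 assignments, step the completed generation 0 forward once under B3/S23, and compare with the target:
  (0,4)=. (3,2)=. -> step gives (0,3)='.' but target has 'O' -> reject
  (0,4)=. (3,2)=O -> step gives (0,3)='.' but target has 'O' -> reject
  (0,4)=O (3,2)=. -> step gives (2,1)='O' but target has '.' -> reject
  (0,4)=O (3,2)=O -> step reproduces the target at every cell -> ACCEPT
Unique solution: (0,4)=live, (3,2)=live.
Check: live-neighbor counts of every cell in the completed generation 0:
22421
44554
24542
23242
01121
Applying B3/S23 to generation 0 with these counts gives:
.O.O.
.....
O...O
.OO.O
.....
which matches the target exactly.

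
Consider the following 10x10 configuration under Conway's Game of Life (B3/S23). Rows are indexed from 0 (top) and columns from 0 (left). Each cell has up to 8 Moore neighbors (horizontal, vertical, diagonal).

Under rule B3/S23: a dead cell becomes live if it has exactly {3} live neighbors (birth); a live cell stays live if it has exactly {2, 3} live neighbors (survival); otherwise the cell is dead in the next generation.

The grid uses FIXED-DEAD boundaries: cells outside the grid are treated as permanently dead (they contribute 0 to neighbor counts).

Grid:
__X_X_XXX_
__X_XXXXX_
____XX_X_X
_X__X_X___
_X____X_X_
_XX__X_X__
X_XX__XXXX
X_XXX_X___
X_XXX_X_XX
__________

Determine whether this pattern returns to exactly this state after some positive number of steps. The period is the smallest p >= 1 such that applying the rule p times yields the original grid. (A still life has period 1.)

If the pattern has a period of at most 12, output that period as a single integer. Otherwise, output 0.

Answer: 0

Derivation:
Simulating and comparing each generation to the original:
Gen 0 (original, given above): 44 live cells
Gen 1: 21 live cells, differs from original
Gen 2: 14 live cells, differs from original
Gen 3: 13 live cells, differs from original
Gen 4: 10 live cells, differs from original
Gen 5: 6 live cells, differs from original
Gen 6: 4 live cells, differs from original
Gen 7: 0 live cells, differs from original
Gen 8: 0 live cells, differs from original
Gen 9: 0 live cells, differs from original
Gen 10: 0 live cells, differs from original
Gen 11: 0 live cells, differs from original
Gen 12: 0 live cells, differs from original
No period found within 12 steps.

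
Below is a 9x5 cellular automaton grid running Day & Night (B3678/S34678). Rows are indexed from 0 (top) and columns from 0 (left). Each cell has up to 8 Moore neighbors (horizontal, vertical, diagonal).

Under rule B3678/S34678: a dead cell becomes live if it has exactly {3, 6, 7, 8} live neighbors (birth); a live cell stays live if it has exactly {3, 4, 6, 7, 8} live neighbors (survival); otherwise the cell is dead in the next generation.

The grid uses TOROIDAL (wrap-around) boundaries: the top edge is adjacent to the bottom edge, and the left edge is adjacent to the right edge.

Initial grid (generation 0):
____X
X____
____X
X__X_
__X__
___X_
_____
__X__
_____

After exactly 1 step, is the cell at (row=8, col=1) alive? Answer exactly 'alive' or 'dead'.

Simulating step by step:
Generation 0 (given above): 8 live cells
Generation 1: 6 live cells
_____
____X
X___X
____X
___XX
_____
_____
_____
_____

Cell (8,1) at generation 1: 0 -> dead

Answer: dead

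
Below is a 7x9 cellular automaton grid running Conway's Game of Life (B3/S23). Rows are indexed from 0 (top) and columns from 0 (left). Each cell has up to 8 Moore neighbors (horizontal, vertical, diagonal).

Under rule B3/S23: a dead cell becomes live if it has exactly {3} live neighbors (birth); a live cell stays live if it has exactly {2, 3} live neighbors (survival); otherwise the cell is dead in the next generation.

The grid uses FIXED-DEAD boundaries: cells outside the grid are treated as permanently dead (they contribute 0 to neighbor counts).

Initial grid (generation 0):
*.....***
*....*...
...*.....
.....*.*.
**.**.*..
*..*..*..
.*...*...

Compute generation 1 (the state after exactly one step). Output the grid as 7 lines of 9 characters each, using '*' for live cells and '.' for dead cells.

Answer: ......**.
......**.
....*.*..
..**.**..
*****.**.
*..*..*..
.........

Derivation:
Simulating step by step:
Generation 0 (given above): 19 live cells
Generation 1: 20 live cells
(generation 1 grid is the final answer)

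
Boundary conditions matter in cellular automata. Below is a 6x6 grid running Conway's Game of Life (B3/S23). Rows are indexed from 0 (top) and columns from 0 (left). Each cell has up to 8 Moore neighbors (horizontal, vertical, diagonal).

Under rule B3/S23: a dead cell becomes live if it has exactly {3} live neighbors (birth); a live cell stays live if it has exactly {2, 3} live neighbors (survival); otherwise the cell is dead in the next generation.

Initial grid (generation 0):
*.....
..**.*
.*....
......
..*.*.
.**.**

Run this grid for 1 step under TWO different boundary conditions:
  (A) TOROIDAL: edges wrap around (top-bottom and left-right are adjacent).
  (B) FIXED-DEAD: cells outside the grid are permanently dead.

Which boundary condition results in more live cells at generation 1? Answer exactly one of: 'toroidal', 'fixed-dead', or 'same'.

Answer: toroidal

Derivation:
Under TOROIDAL boundary, generation 1:
*.....
***...
..*...
......
.**.**
***.**
Population = 14

Under FIXED-DEAD boundary, generation 1:
......
.**...
..*...
......
.**.**
.**.**
Population = 11

Comparison: toroidal=14, fixed-dead=11 -> toroidal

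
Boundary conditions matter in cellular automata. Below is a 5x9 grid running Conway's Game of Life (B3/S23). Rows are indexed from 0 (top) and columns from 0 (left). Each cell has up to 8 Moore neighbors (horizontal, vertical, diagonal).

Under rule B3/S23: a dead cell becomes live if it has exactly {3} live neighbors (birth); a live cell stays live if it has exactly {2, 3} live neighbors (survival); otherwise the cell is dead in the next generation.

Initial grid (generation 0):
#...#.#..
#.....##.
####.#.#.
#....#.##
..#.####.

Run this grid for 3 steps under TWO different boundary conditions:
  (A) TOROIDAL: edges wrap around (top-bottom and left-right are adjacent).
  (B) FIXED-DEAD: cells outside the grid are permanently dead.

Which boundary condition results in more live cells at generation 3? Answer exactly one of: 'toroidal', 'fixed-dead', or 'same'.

Answer: fixed-dead

Derivation:
Under TOROIDAL boundary, generation 3:
#...#....
....##...
.#.###...
#.#..#..#
######..#
Population = 19

Under FIXED-DEAD boundary, generation 3:
...#####.
.##....#.
..#.##..#
.######.#
......#.#
Population = 21

Comparison: toroidal=19, fixed-dead=21 -> fixed-dead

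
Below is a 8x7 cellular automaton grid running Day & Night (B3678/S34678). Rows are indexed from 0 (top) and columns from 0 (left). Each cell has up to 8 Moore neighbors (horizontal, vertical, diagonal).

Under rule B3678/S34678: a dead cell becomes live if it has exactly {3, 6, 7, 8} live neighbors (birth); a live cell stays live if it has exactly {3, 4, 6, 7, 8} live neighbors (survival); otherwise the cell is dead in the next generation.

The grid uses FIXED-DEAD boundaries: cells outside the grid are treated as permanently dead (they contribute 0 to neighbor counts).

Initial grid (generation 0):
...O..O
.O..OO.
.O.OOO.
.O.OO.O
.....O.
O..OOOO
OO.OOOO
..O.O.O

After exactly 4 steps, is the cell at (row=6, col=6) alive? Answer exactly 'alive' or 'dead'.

Simulating step by step:
Generation 0 (given above): 28 live cells
Generation 1: 23 live cells
....OO.
.....OO
O..OO.O
...O...
..O.O..
.OOOOOO
.O..OOO
.O..O..
Generation 2: 20 live cells
.....OO
...O..O
....O..
..OO.O.
.OOOO..
.OO..OO
OO...OO
.......
Generation 3: 16 live cells
.......
....O..
..O.OO.
.OO....
.OO.O.O
.....OO
.OO..OO
.......
Generation 4: 14 live cells
.......
...O.O.
.O.....
.OO.O..
.OOO...
...OO.O
.....OO
.......

Cell (6,6) at generation 4: 1 -> alive

Answer: alive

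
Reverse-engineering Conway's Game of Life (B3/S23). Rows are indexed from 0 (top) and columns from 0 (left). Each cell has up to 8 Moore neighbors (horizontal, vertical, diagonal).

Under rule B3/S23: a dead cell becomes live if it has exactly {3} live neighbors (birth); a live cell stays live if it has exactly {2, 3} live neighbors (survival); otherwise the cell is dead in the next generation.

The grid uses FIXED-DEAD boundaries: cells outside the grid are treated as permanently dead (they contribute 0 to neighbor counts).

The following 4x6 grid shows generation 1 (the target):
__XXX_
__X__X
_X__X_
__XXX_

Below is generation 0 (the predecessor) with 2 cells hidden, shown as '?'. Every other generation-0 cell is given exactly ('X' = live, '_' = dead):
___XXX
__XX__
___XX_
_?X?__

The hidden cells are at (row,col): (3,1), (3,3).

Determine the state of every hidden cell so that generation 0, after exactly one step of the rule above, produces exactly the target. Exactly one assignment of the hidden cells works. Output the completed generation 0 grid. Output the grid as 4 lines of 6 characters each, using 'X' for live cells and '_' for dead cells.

Hidden generation-0 cells (in order): (3,1), (3,3).
A hidden cell only influences target cells in its own 3x3 neighborhood. Try each of the 2^2 = 4 assignments, step the completed generation 0 forward once under B3/S23, and compare with the target:
  (3,1)=_ (3,3)=_ -> step gives (2,1)='_' but target has 'X' -> reject
  (3,1)=_ (3,3)=X -> step gives (2,1)='_' but target has 'X' -> reject
  (3,1)=X (3,3)=_ -> step gives (3,4)='_' but target has 'X' -> reject
  (3,1)=X (3,3)=X -> step reproduces the target at every cell -> ACCEPT
Unique solution: (3,1)=live, (3,3)=live.
Check: live-neighbor counts of every cell in the completed generation 0:
013331
013563
136531
113331
Applying B3/S23 to generation 0 with these counts gives:
__XXX_
__X__X
_X__X_
__XXX_
which matches the target exactly.

Answer: ___XXX
__XX__
___XX_
_XXX__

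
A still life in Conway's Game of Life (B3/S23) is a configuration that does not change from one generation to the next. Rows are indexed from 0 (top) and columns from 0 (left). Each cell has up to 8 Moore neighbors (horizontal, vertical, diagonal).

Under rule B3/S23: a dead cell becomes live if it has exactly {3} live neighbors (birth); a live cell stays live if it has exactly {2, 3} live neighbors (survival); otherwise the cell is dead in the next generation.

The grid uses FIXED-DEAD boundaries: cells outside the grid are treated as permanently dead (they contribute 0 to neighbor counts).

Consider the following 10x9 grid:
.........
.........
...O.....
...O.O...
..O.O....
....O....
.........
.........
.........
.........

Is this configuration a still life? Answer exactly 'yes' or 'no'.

Compute generation 1 and compare to generation 0 (given above):
Generation 1:
.........
.........
....O....
..OO.....
....OO...
...O.....
.........
.........
.........
.........
Cell (2,3) differs: gen0=1 vs gen1=0 -> NOT a still life.

Answer: no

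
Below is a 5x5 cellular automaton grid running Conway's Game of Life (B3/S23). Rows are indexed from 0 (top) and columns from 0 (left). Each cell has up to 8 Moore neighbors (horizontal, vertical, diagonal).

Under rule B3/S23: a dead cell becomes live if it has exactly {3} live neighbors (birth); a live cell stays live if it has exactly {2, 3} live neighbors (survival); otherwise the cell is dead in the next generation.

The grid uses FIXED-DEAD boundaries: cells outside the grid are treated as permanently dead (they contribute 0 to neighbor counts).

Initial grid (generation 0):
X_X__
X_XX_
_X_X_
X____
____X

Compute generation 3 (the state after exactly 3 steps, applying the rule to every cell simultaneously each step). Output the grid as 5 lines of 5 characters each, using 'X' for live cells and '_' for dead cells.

Answer: __XXX
X___X
XXXX_
_X___
_____

Derivation:
Simulating step by step:
Generation 0 (given above): 9 live cells
Generation 1: 7 live cells
__XX_
X__X_
XX_X_
_____
_____
Generation 2: 8 live cells
__XX_
X__XX
XXX__
_____
_____
Generation 3: 10 live cells
(generation 3 grid is the final answer)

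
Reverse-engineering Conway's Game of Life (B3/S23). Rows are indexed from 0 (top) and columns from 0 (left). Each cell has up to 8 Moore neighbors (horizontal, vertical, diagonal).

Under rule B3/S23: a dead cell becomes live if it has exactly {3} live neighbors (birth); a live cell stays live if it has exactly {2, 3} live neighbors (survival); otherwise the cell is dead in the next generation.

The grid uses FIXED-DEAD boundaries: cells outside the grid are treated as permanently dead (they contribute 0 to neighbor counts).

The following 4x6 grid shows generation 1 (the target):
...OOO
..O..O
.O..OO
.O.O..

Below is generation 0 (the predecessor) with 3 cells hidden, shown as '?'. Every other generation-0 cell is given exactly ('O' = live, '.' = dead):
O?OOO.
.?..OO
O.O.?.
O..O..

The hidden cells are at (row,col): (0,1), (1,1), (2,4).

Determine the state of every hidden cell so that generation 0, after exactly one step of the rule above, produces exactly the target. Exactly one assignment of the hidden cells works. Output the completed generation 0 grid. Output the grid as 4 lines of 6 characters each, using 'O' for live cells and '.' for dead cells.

Answer: O.OOO.
....OO
O.O.O.
O..O..

Derivation:
Hidden generation-0 cells (in order): (0,1), (1,1), (2,4).
A hidden cell only influences target cells in its own 3x3 neighborhood. Try each of the 2^3 = 8 assignments, step the completed generation 0 forward once under B3/S23, and compare with the target:
  (0,1)=. (1,1)=. (2,4)=. -> step gives (1,4)='O' but target has '.' -> reject
  (0,1)=. (1,1)=. (2,4)=O -> step reproduces the target at every cell -> ACCEPT
  (0,1)=. (1,1)=O (2,4)=. -> step gives (0,1)='O' but target has '.' -> reject
  (0,1)=. (1,1)=O (2,4)=O -> step gives (0,1)='O' but target has '.' -> reject
  (0,1)=O (1,1)=. (2,4)=. -> step gives (0,1)='O' but target has '.' -> reject
  (0,1)=O (1,1)=. (2,4)=O -> step gives (0,1)='O' but target has '.' -> reject
  (0,1)=O (1,1)=O (2,4)=. -> step gives (0,0)='O' but target has '.' -> reject
  (0,1)=O (1,1)=O (2,4)=O -> step gives (0,0)='O' but target has '.' -> reject
Unique solution: (0,1)=dead, (1,1)=dead, (2,4)=live.
Check: live-neighbor counts of every cell in the completed generation 0:
021333
243643
131433
132221
Applying B3/S23 to generation 0 with these counts gives:
...OOO
..O..O
.O..OO
.O.O..
which matches the target exactly.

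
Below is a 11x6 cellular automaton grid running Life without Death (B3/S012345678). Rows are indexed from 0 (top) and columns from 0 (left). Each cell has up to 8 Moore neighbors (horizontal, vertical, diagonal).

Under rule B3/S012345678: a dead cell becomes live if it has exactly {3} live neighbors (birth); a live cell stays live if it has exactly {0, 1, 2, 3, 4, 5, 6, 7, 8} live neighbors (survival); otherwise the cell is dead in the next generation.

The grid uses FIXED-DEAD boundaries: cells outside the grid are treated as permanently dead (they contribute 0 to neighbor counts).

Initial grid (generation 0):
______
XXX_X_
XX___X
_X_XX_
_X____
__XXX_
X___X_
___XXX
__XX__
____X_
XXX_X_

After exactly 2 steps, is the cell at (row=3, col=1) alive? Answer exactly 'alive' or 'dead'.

Answer: alive

Derivation:
Simulating step by step:
Generation 0 (given above): 26 live cells
Generation 1: 32 live cells
_X____
XXX_X_
XX___X
_X_XX_
_X____
_XXXX_
X_X_X_
__XXXX
__XX_X
____X_
XXXXX_
Generation 2: 37 live cells
XXX___
XXX_X_
XX___X
_X_XX_
XX____
XXXXX_
X_X_X_
__XXXX
__XX_X
____XX
XXXXX_

Cell (3,1) at generation 2: 1 -> alive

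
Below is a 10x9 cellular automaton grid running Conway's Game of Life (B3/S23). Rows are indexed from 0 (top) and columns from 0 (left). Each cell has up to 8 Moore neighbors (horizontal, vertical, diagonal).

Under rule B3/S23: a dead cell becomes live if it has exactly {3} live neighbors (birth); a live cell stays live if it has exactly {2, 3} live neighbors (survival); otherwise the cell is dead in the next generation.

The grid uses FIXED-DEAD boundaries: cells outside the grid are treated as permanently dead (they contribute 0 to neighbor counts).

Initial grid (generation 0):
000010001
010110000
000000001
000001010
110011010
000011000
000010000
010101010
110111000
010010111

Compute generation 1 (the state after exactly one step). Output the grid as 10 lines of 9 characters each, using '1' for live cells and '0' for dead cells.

Answer: 000110000
000110000
000010000
000011011
000000000
000100100
000100100
110101100
110100001
111110110

Derivation:
Simulating step by step:
Generation 0 (given above): 30 live cells
Generation 1: 29 live cells
(generation 1 grid is the final answer)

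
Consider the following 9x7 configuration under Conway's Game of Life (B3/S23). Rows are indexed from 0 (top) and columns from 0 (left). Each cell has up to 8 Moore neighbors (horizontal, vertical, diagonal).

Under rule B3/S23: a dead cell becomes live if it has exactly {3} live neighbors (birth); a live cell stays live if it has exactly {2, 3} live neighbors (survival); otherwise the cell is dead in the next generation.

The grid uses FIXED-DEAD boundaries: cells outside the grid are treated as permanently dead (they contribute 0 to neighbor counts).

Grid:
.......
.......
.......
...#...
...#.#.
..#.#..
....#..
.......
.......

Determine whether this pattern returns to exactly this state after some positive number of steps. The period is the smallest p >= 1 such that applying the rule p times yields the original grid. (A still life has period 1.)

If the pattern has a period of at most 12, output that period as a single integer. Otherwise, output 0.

Simulating and comparing each generation to the original:
Gen 0 (original, given above): 6 live cells
Gen 1: 6 live cells, differs from original
Gen 2: 6 live cells, MATCHES original -> period = 2

Answer: 2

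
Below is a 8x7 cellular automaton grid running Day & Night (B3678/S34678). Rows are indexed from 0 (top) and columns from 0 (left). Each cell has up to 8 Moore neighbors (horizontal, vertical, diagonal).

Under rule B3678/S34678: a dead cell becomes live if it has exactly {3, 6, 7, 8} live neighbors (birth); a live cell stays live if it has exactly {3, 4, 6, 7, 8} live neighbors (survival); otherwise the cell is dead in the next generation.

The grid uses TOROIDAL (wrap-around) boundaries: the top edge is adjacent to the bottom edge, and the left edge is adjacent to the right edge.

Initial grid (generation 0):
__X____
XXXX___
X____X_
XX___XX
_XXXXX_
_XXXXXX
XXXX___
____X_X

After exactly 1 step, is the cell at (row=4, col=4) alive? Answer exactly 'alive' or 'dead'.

Simulating step by step:
Generation 0 (given above): 28 live cells
Generation 1: 26 live cells
X_X____
_XX___X
_X__X_X
XX_X_X_
X_X_XXX
_XXXXXX
XX_____
X______

Cell (4,4) at generation 1: 1 -> alive

Answer: alive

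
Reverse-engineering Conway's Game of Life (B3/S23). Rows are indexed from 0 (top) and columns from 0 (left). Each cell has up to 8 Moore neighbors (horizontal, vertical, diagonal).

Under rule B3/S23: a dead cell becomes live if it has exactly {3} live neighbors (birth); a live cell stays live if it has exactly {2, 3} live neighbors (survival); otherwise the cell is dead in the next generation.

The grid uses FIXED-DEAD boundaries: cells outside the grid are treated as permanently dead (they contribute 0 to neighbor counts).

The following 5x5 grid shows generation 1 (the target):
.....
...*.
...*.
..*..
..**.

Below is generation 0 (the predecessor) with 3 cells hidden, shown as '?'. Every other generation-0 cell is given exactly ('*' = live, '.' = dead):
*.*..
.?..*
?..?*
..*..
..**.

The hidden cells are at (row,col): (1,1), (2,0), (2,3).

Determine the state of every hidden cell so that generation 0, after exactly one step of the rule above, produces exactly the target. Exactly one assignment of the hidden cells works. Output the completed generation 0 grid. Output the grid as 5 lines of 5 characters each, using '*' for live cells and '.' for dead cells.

Hidden generation-0 cells (in order): (1,1), (2,0), (2,3).
A hidden cell only influences target cells in its own 3x3 neighborhood. Try each of the 2^3 = 8 assignments, step the completed generation 0 forward once under B3/S23, and compare with the target:
  (1,1)=. (2,0)=. (2,3)=. -> step reproduces the target at every cell -> ACCEPT
  (1,1)=. (2,0)=. (2,3)=* -> step gives (1,3)='.' but target has '*' -> reject
  (1,1)=. (2,0)=* (2,3)=. -> step gives (1,1)='*' but target has '.' -> reject
  (1,1)=. (2,0)=* (2,3)=* -> step gives (1,1)='*' but target has '.' -> reject
  (1,1)=* (2,0)=. (2,3)=. -> step gives (0,1)='*' but target has '.' -> reject
  (1,1)=* (2,0)=. (2,3)=* -> step gives (0,1)='*' but target has '.' -> reject
  (1,1)=* (2,0)=* (2,3)=. -> step gives (0,1)='*' but target has '.' -> reject
  (1,1)=* (2,0)=* (2,3)=* -> step gives (0,1)='*' but target has '.' -> reject
Unique solution: (1,1)=dead, (2,0)=dead, (2,3)=dead.
Check: live-neighbor counts of every cell in the completed generation 0:
02021
12131
01131
02242
02221
Applying B3/S23 to generation 0 with these counts gives:
.....
...*.
...*.
..*..
..**.
which matches the target exactly.

Answer: *.*..
....*
....*
..*..
..**.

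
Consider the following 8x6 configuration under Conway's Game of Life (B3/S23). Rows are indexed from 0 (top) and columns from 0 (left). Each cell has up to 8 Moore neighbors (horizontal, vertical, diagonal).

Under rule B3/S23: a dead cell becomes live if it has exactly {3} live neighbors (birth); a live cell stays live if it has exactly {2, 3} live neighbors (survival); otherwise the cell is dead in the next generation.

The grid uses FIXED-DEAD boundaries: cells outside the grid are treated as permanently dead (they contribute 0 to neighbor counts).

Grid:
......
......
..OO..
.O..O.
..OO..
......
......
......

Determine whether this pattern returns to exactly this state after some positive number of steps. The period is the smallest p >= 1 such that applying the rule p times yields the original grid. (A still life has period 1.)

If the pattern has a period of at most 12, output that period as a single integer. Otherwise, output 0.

Answer: 1

Derivation:
Simulating and comparing each generation to the original:
Gen 0 (original, given above): 6 live cells
Gen 1: 6 live cells, MATCHES original -> period = 1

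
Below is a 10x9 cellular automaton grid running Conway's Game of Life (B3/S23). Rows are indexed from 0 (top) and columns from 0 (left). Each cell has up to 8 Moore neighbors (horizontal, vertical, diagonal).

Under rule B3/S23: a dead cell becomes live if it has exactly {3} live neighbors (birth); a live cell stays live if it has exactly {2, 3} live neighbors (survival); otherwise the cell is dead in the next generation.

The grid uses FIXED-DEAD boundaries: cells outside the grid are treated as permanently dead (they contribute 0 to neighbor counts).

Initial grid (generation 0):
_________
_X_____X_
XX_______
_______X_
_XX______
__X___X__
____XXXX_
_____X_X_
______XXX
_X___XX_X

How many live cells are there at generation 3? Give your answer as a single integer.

Simulating step by step:
Generation 0 (given above): 22 live cells
Generation 1: 20 live cells
_________
XX_______
XX_______
X_X______
_XX______
_XXX__XX_
____X__X_
____X____
________X
_____XX_X
Generation 2: 18 live cells
_________
XX_______
__X______
X_X______
X________
_X_X__XX_
__X_XXXX_
_________
_____X_X_
_______X_
Generation 3: 19 live cells
_________
_X_______
X_X______
_________
X_X______
_XXXX__X_
__XXXX_X_
____X__X_
______X__
______X__
Population at generation 3: 19

Answer: 19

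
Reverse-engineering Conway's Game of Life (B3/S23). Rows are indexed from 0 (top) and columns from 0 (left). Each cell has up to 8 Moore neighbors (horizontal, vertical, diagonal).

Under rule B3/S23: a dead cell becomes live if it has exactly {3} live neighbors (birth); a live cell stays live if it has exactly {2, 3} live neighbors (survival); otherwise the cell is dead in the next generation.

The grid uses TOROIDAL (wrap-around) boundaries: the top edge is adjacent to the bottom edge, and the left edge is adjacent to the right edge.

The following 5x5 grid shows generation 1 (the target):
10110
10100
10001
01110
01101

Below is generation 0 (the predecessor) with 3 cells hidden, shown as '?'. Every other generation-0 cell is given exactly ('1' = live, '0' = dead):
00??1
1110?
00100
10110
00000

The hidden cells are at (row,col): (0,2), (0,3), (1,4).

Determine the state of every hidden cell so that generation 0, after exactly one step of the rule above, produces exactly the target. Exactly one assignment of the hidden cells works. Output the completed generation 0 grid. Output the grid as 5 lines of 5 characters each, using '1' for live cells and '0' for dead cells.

Hidden generation-0 cells (in order): (0,2), (0,3), (1,4).
A hidden cell only influences target cells in its own 3x3 neighborhood. Try each of the 2^3 = 8 assignments, step the completed generation 0 forward once under B3/S23, and compare with the target:
  (0,2)=0 (0,3)=0 (1,4)=0 -> step gives (0,1)='1' but target has '0' -> reject
  (0,2)=0 (0,3)=0 (1,4)=1 -> step gives (0,0)='0' but target has '1' -> reject
  (0,2)=0 (0,3)=1 (1,4)=0 -> step gives (0,1)='1' but target has '0' -> reject
  (0,2)=0 (0,3)=1 (1,4)=1 -> step gives (0,0)='0' but target has '1' -> reject
  (0,2)=1 (0,3)=0 (1,4)=0 -> step reproduces the target at every cell -> ACCEPT
  (0,2)=1 (0,3)=0 (1,4)=1 -> step gives (0,0)='0' but target has '1' -> reject
  (0,2)=1 (0,3)=1 (1,4)=0 -> step gives (0,4)='1' but target has '0' -> reject
  (0,2)=1 (0,3)=1 (1,4)=1 -> step gives (0,0)='0' but target has '1' -> reject
Unique solution: (0,2)=live, (0,3)=dead, (1,4)=dead.
Check: live-neighbor counts of every cell in the completed generation 0:
34231
24342
36443
03222
23343
Applying B3/S23 to generation 0 with these counts gives:
10110
10100
10001
01110
01101
which matches the target exactly.

Answer: 00101
11100
00100
10110
00000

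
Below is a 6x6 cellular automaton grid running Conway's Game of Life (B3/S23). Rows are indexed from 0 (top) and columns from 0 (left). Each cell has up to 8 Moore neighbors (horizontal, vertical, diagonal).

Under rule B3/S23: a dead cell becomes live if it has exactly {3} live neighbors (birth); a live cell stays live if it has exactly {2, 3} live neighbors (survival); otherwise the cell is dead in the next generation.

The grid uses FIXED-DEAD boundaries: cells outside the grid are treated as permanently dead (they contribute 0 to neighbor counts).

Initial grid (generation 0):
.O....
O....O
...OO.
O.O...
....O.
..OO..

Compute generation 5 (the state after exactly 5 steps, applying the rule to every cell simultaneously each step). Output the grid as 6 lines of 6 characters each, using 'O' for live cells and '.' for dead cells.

Simulating step by step:
Generation 0 (given above): 10 live cells
Generation 1: 8 live cells
......
....O.
.O.OO.
....O.
.OO...
...O..
Generation 2: 10 live cells
......
...OO.
...OOO
.O..O.
..OO..
..O...
Generation 3: 10 live cells
......
...O.O
..O..O
.....O
.OOO..
..OO..
Generation 4: 10 live cells
......
....O.
.....O
.O.OO.
.O.OO.
.O.O..
Generation 5: 8 live cells
(generation 5 grid is the final answer)

Answer: ......
......
...O.O
...O.O
OO....
...OO.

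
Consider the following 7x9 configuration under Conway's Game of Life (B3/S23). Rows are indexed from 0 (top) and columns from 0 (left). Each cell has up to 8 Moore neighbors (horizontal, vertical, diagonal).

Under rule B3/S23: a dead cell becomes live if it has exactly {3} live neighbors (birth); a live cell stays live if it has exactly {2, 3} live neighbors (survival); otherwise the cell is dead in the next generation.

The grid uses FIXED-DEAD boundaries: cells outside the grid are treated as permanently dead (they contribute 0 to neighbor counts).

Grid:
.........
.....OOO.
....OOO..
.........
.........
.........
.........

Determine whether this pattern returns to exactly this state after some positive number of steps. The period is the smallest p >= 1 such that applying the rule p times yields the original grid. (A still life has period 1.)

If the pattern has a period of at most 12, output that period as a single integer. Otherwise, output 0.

Simulating and comparing each generation to the original:
Gen 0 (original, given above): 6 live cells
Gen 1: 6 live cells, differs from original
Gen 2: 6 live cells, MATCHES original -> period = 2

Answer: 2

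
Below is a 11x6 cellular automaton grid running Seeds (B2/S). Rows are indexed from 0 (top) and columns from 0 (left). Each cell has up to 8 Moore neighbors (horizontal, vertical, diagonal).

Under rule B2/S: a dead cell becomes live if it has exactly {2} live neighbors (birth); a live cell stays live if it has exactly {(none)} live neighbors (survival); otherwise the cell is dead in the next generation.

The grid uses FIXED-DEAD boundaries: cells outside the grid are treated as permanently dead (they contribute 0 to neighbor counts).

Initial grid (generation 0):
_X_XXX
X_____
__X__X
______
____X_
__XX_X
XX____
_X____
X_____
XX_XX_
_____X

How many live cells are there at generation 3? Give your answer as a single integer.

Simulating step by step:
Generation 0 (given above): 20 live cells
Generation 1: 20 live cells
X_X___
______
_X____
___XXX
__X__X
X_____
___XX_
__X___
___XX_
__X__X
XXXX__
Generation 2: 18 live cells
_X____
X_X___
__XX_X
_X____
_X____
_XX__X
_XX___
_____X
_X___X
X_____
____X_
Generation 3: 20 live cells
X_X___
____X_
X___X_
X__XX_
______
___X__
X__XXX
X___X_
X___X_
_X__XX
______
Population at generation 3: 20

Answer: 20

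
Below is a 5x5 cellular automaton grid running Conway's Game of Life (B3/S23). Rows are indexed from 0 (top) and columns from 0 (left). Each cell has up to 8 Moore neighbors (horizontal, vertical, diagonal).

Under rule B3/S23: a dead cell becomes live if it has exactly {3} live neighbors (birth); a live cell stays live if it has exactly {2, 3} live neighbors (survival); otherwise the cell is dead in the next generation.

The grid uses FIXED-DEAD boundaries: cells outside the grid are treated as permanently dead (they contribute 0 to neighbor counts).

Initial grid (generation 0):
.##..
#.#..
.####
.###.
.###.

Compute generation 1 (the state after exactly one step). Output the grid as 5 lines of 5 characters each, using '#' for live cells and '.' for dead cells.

Simulating step by step:
Generation 0 (given above): 14 live cells
Generation 1: 8 live cells
(generation 1 grid is the final answer)

Answer: .##..
#....
#...#
#....
.#.#.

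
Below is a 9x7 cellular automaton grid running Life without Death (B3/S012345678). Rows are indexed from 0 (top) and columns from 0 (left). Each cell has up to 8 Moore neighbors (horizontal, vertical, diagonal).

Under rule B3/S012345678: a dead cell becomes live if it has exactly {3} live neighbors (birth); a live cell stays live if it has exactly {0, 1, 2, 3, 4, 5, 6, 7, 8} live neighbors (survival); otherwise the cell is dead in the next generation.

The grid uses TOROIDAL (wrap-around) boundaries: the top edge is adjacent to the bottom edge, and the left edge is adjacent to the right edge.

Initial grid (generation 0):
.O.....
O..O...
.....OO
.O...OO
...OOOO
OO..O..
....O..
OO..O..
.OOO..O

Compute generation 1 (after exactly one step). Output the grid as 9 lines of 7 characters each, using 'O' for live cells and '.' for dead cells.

Answer: .O.O...
O..O..O
....OOO
.O...OO
.OOOOOO
OO..O.O
...OOO.
OO..OO.
.OOO..O

Derivation:
Simulating step by step:
Generation 0 (given above): 23 live cells
Generation 1: 32 live cells
(generation 1 grid is the final answer)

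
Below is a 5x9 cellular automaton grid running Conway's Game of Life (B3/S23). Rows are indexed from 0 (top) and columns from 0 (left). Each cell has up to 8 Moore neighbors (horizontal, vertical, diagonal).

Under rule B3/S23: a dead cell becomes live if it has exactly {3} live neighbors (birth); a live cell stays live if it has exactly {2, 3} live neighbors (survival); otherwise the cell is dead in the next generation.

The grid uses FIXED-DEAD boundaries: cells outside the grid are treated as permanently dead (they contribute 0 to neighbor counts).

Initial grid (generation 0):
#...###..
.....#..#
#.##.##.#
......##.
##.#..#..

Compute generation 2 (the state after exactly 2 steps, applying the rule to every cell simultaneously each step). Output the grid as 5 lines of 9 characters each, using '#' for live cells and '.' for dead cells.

Answer: ....##...
...#..#..
..#..#...
...##.##.
.........

Derivation:
Simulating step by step:
Generation 0 (given above): 18 live cells
Generation 1: 13 live cells
....###..
.#.#.....
....##..#
#..##....
......##.
Generation 2: 10 live cells
(generation 2 grid is the final answer)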